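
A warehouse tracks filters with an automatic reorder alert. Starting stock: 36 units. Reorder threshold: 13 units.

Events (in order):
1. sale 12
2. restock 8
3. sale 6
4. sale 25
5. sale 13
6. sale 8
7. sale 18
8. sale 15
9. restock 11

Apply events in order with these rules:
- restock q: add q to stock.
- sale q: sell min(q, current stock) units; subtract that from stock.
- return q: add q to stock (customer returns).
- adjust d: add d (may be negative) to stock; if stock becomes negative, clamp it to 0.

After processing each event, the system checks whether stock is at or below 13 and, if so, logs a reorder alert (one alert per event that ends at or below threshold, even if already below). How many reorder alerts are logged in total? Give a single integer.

Answer: 6

Derivation:
Processing events:
Start: stock = 36
  Event 1 (sale 12): sell min(12,36)=12. stock: 36 - 12 = 24. total_sold = 12
  Event 2 (restock 8): 24 + 8 = 32
  Event 3 (sale 6): sell min(6,32)=6. stock: 32 - 6 = 26. total_sold = 18
  Event 4 (sale 25): sell min(25,26)=25. stock: 26 - 25 = 1. total_sold = 43
  Event 5 (sale 13): sell min(13,1)=1. stock: 1 - 1 = 0. total_sold = 44
  Event 6 (sale 8): sell min(8,0)=0. stock: 0 - 0 = 0. total_sold = 44
  Event 7 (sale 18): sell min(18,0)=0. stock: 0 - 0 = 0. total_sold = 44
  Event 8 (sale 15): sell min(15,0)=0. stock: 0 - 0 = 0. total_sold = 44
  Event 9 (restock 11): 0 + 11 = 11
Final: stock = 11, total_sold = 44

Checking against threshold 13:
  After event 1: stock=24 > 13
  After event 2: stock=32 > 13
  After event 3: stock=26 > 13
  After event 4: stock=1 <= 13 -> ALERT
  After event 5: stock=0 <= 13 -> ALERT
  After event 6: stock=0 <= 13 -> ALERT
  After event 7: stock=0 <= 13 -> ALERT
  After event 8: stock=0 <= 13 -> ALERT
  After event 9: stock=11 <= 13 -> ALERT
Alert events: [4, 5, 6, 7, 8, 9]. Count = 6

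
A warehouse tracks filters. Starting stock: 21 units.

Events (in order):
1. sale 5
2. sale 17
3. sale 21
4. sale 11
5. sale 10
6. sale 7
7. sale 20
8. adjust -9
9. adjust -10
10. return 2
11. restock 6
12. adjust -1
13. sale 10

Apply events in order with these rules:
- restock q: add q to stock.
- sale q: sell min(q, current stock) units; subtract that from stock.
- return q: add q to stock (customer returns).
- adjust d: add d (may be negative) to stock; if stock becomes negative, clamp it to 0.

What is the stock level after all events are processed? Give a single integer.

Answer: 0

Derivation:
Processing events:
Start: stock = 21
  Event 1 (sale 5): sell min(5,21)=5. stock: 21 - 5 = 16. total_sold = 5
  Event 2 (sale 17): sell min(17,16)=16. stock: 16 - 16 = 0. total_sold = 21
  Event 3 (sale 21): sell min(21,0)=0. stock: 0 - 0 = 0. total_sold = 21
  Event 4 (sale 11): sell min(11,0)=0. stock: 0 - 0 = 0. total_sold = 21
  Event 5 (sale 10): sell min(10,0)=0. stock: 0 - 0 = 0. total_sold = 21
  Event 6 (sale 7): sell min(7,0)=0. stock: 0 - 0 = 0. total_sold = 21
  Event 7 (sale 20): sell min(20,0)=0. stock: 0 - 0 = 0. total_sold = 21
  Event 8 (adjust -9): 0 + -9 = 0 (clamped to 0)
  Event 9 (adjust -10): 0 + -10 = 0 (clamped to 0)
  Event 10 (return 2): 0 + 2 = 2
  Event 11 (restock 6): 2 + 6 = 8
  Event 12 (adjust -1): 8 + -1 = 7
  Event 13 (sale 10): sell min(10,7)=7. stock: 7 - 7 = 0. total_sold = 28
Final: stock = 0, total_sold = 28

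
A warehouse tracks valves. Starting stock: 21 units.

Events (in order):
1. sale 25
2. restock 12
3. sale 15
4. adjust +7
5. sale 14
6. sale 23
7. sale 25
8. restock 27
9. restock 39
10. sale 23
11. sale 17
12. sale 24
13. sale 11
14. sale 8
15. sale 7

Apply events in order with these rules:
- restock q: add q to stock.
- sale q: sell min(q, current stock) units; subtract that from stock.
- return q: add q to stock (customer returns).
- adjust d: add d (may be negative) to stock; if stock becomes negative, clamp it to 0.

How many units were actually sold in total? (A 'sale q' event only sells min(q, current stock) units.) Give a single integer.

Processing events:
Start: stock = 21
  Event 1 (sale 25): sell min(25,21)=21. stock: 21 - 21 = 0. total_sold = 21
  Event 2 (restock 12): 0 + 12 = 12
  Event 3 (sale 15): sell min(15,12)=12. stock: 12 - 12 = 0. total_sold = 33
  Event 4 (adjust +7): 0 + 7 = 7
  Event 5 (sale 14): sell min(14,7)=7. stock: 7 - 7 = 0. total_sold = 40
  Event 6 (sale 23): sell min(23,0)=0. stock: 0 - 0 = 0. total_sold = 40
  Event 7 (sale 25): sell min(25,0)=0. stock: 0 - 0 = 0. total_sold = 40
  Event 8 (restock 27): 0 + 27 = 27
  Event 9 (restock 39): 27 + 39 = 66
  Event 10 (sale 23): sell min(23,66)=23. stock: 66 - 23 = 43. total_sold = 63
  Event 11 (sale 17): sell min(17,43)=17. stock: 43 - 17 = 26. total_sold = 80
  Event 12 (sale 24): sell min(24,26)=24. stock: 26 - 24 = 2. total_sold = 104
  Event 13 (sale 11): sell min(11,2)=2. stock: 2 - 2 = 0. total_sold = 106
  Event 14 (sale 8): sell min(8,0)=0. stock: 0 - 0 = 0. total_sold = 106
  Event 15 (sale 7): sell min(7,0)=0. stock: 0 - 0 = 0. total_sold = 106
Final: stock = 0, total_sold = 106

Answer: 106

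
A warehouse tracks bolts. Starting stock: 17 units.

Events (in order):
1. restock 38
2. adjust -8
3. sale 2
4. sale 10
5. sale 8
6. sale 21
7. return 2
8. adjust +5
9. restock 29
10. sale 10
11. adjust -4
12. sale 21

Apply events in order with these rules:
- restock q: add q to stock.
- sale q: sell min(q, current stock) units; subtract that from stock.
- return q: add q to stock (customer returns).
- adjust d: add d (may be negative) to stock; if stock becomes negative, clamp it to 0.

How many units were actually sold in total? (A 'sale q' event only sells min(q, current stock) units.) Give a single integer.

Processing events:
Start: stock = 17
  Event 1 (restock 38): 17 + 38 = 55
  Event 2 (adjust -8): 55 + -8 = 47
  Event 3 (sale 2): sell min(2,47)=2. stock: 47 - 2 = 45. total_sold = 2
  Event 4 (sale 10): sell min(10,45)=10. stock: 45 - 10 = 35. total_sold = 12
  Event 5 (sale 8): sell min(8,35)=8. stock: 35 - 8 = 27. total_sold = 20
  Event 6 (sale 21): sell min(21,27)=21. stock: 27 - 21 = 6. total_sold = 41
  Event 7 (return 2): 6 + 2 = 8
  Event 8 (adjust +5): 8 + 5 = 13
  Event 9 (restock 29): 13 + 29 = 42
  Event 10 (sale 10): sell min(10,42)=10. stock: 42 - 10 = 32. total_sold = 51
  Event 11 (adjust -4): 32 + -4 = 28
  Event 12 (sale 21): sell min(21,28)=21. stock: 28 - 21 = 7. total_sold = 72
Final: stock = 7, total_sold = 72

Answer: 72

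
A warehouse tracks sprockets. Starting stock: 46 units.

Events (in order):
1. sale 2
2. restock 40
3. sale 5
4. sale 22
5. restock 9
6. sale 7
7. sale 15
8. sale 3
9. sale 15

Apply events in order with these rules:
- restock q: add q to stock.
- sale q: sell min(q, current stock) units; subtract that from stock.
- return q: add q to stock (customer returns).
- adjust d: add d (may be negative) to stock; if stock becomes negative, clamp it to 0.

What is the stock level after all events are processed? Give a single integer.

Answer: 26

Derivation:
Processing events:
Start: stock = 46
  Event 1 (sale 2): sell min(2,46)=2. stock: 46 - 2 = 44. total_sold = 2
  Event 2 (restock 40): 44 + 40 = 84
  Event 3 (sale 5): sell min(5,84)=5. stock: 84 - 5 = 79. total_sold = 7
  Event 4 (sale 22): sell min(22,79)=22. stock: 79 - 22 = 57. total_sold = 29
  Event 5 (restock 9): 57 + 9 = 66
  Event 6 (sale 7): sell min(7,66)=7. stock: 66 - 7 = 59. total_sold = 36
  Event 7 (sale 15): sell min(15,59)=15. stock: 59 - 15 = 44. total_sold = 51
  Event 8 (sale 3): sell min(3,44)=3. stock: 44 - 3 = 41. total_sold = 54
  Event 9 (sale 15): sell min(15,41)=15. stock: 41 - 15 = 26. total_sold = 69
Final: stock = 26, total_sold = 69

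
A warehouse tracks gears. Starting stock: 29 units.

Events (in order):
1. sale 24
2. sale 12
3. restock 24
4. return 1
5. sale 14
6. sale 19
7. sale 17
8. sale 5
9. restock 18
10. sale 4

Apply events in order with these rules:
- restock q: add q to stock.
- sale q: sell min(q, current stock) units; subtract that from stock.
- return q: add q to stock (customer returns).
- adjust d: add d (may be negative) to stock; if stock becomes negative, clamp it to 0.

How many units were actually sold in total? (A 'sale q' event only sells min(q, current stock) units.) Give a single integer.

Processing events:
Start: stock = 29
  Event 1 (sale 24): sell min(24,29)=24. stock: 29 - 24 = 5. total_sold = 24
  Event 2 (sale 12): sell min(12,5)=5. stock: 5 - 5 = 0. total_sold = 29
  Event 3 (restock 24): 0 + 24 = 24
  Event 4 (return 1): 24 + 1 = 25
  Event 5 (sale 14): sell min(14,25)=14. stock: 25 - 14 = 11. total_sold = 43
  Event 6 (sale 19): sell min(19,11)=11. stock: 11 - 11 = 0. total_sold = 54
  Event 7 (sale 17): sell min(17,0)=0. stock: 0 - 0 = 0. total_sold = 54
  Event 8 (sale 5): sell min(5,0)=0. stock: 0 - 0 = 0. total_sold = 54
  Event 9 (restock 18): 0 + 18 = 18
  Event 10 (sale 4): sell min(4,18)=4. stock: 18 - 4 = 14. total_sold = 58
Final: stock = 14, total_sold = 58

Answer: 58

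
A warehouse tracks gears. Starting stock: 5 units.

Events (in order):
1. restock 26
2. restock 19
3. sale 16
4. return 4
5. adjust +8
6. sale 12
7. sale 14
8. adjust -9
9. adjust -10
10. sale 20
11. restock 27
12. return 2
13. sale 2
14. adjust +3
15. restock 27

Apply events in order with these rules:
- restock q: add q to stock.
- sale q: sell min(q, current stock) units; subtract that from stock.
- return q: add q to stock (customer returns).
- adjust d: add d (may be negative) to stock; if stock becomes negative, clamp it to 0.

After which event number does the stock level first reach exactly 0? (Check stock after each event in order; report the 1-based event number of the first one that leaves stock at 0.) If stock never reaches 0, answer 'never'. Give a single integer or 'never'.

Answer: 10

Derivation:
Processing events:
Start: stock = 5
  Event 1 (restock 26): 5 + 26 = 31
  Event 2 (restock 19): 31 + 19 = 50
  Event 3 (sale 16): sell min(16,50)=16. stock: 50 - 16 = 34. total_sold = 16
  Event 4 (return 4): 34 + 4 = 38
  Event 5 (adjust +8): 38 + 8 = 46
  Event 6 (sale 12): sell min(12,46)=12. stock: 46 - 12 = 34. total_sold = 28
  Event 7 (sale 14): sell min(14,34)=14. stock: 34 - 14 = 20. total_sold = 42
  Event 8 (adjust -9): 20 + -9 = 11
  Event 9 (adjust -10): 11 + -10 = 1
  Event 10 (sale 20): sell min(20,1)=1. stock: 1 - 1 = 0. total_sold = 43
  Event 11 (restock 27): 0 + 27 = 27
  Event 12 (return 2): 27 + 2 = 29
  Event 13 (sale 2): sell min(2,29)=2. stock: 29 - 2 = 27. total_sold = 45
  Event 14 (adjust +3): 27 + 3 = 30
  Event 15 (restock 27): 30 + 27 = 57
Final: stock = 57, total_sold = 45

First zero at event 10.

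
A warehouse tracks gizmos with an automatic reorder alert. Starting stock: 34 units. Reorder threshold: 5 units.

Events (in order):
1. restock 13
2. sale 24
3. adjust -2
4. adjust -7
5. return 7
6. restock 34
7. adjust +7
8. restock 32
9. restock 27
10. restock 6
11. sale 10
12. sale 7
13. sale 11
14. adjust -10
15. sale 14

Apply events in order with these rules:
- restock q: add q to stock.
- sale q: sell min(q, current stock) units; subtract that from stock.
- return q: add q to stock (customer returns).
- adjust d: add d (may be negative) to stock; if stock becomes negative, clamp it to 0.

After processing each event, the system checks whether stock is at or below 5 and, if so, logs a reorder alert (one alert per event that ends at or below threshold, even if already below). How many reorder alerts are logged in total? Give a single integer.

Answer: 0

Derivation:
Processing events:
Start: stock = 34
  Event 1 (restock 13): 34 + 13 = 47
  Event 2 (sale 24): sell min(24,47)=24. stock: 47 - 24 = 23. total_sold = 24
  Event 3 (adjust -2): 23 + -2 = 21
  Event 4 (adjust -7): 21 + -7 = 14
  Event 5 (return 7): 14 + 7 = 21
  Event 6 (restock 34): 21 + 34 = 55
  Event 7 (adjust +7): 55 + 7 = 62
  Event 8 (restock 32): 62 + 32 = 94
  Event 9 (restock 27): 94 + 27 = 121
  Event 10 (restock 6): 121 + 6 = 127
  Event 11 (sale 10): sell min(10,127)=10. stock: 127 - 10 = 117. total_sold = 34
  Event 12 (sale 7): sell min(7,117)=7. stock: 117 - 7 = 110. total_sold = 41
  Event 13 (sale 11): sell min(11,110)=11. stock: 110 - 11 = 99. total_sold = 52
  Event 14 (adjust -10): 99 + -10 = 89
  Event 15 (sale 14): sell min(14,89)=14. stock: 89 - 14 = 75. total_sold = 66
Final: stock = 75, total_sold = 66

Checking against threshold 5:
  After event 1: stock=47 > 5
  After event 2: stock=23 > 5
  After event 3: stock=21 > 5
  After event 4: stock=14 > 5
  After event 5: stock=21 > 5
  After event 6: stock=55 > 5
  After event 7: stock=62 > 5
  After event 8: stock=94 > 5
  After event 9: stock=121 > 5
  After event 10: stock=127 > 5
  After event 11: stock=117 > 5
  After event 12: stock=110 > 5
  After event 13: stock=99 > 5
  After event 14: stock=89 > 5
  After event 15: stock=75 > 5
Alert events: []. Count = 0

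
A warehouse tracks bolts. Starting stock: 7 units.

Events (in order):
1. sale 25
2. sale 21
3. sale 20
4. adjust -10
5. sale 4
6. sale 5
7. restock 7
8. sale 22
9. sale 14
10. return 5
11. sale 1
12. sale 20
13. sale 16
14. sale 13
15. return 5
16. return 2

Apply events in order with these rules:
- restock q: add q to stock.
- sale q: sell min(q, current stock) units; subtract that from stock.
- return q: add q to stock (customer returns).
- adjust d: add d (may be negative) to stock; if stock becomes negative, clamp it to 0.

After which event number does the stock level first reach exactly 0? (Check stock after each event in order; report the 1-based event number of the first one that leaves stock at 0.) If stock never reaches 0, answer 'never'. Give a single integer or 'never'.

Answer: 1

Derivation:
Processing events:
Start: stock = 7
  Event 1 (sale 25): sell min(25,7)=7. stock: 7 - 7 = 0. total_sold = 7
  Event 2 (sale 21): sell min(21,0)=0. stock: 0 - 0 = 0. total_sold = 7
  Event 3 (sale 20): sell min(20,0)=0. stock: 0 - 0 = 0. total_sold = 7
  Event 4 (adjust -10): 0 + -10 = 0 (clamped to 0)
  Event 5 (sale 4): sell min(4,0)=0. stock: 0 - 0 = 0. total_sold = 7
  Event 6 (sale 5): sell min(5,0)=0. stock: 0 - 0 = 0. total_sold = 7
  Event 7 (restock 7): 0 + 7 = 7
  Event 8 (sale 22): sell min(22,7)=7. stock: 7 - 7 = 0. total_sold = 14
  Event 9 (sale 14): sell min(14,0)=0. stock: 0 - 0 = 0. total_sold = 14
  Event 10 (return 5): 0 + 5 = 5
  Event 11 (sale 1): sell min(1,5)=1. stock: 5 - 1 = 4. total_sold = 15
  Event 12 (sale 20): sell min(20,4)=4. stock: 4 - 4 = 0. total_sold = 19
  Event 13 (sale 16): sell min(16,0)=0. stock: 0 - 0 = 0. total_sold = 19
  Event 14 (sale 13): sell min(13,0)=0. stock: 0 - 0 = 0. total_sold = 19
  Event 15 (return 5): 0 + 5 = 5
  Event 16 (return 2): 5 + 2 = 7
Final: stock = 7, total_sold = 19

First zero at event 1.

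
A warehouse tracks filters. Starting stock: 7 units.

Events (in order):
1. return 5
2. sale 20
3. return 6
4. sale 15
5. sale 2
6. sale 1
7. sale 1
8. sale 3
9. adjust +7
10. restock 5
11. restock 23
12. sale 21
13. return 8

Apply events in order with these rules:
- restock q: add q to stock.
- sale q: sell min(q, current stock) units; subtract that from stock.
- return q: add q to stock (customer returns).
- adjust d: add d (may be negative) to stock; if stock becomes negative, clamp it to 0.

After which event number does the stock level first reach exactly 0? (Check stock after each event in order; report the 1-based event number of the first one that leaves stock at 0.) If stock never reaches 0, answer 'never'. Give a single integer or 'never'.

Answer: 2

Derivation:
Processing events:
Start: stock = 7
  Event 1 (return 5): 7 + 5 = 12
  Event 2 (sale 20): sell min(20,12)=12. stock: 12 - 12 = 0. total_sold = 12
  Event 3 (return 6): 0 + 6 = 6
  Event 4 (sale 15): sell min(15,6)=6. stock: 6 - 6 = 0. total_sold = 18
  Event 5 (sale 2): sell min(2,0)=0. stock: 0 - 0 = 0. total_sold = 18
  Event 6 (sale 1): sell min(1,0)=0. stock: 0 - 0 = 0. total_sold = 18
  Event 7 (sale 1): sell min(1,0)=0. stock: 0 - 0 = 0. total_sold = 18
  Event 8 (sale 3): sell min(3,0)=0. stock: 0 - 0 = 0. total_sold = 18
  Event 9 (adjust +7): 0 + 7 = 7
  Event 10 (restock 5): 7 + 5 = 12
  Event 11 (restock 23): 12 + 23 = 35
  Event 12 (sale 21): sell min(21,35)=21. stock: 35 - 21 = 14. total_sold = 39
  Event 13 (return 8): 14 + 8 = 22
Final: stock = 22, total_sold = 39

First zero at event 2.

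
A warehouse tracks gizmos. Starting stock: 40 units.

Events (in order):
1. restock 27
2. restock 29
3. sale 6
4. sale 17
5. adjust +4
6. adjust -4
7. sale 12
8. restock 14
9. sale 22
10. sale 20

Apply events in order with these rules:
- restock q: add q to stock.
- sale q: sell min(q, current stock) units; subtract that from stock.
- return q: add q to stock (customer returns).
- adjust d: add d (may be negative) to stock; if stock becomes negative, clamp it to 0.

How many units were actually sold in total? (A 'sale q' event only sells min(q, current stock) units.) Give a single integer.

Processing events:
Start: stock = 40
  Event 1 (restock 27): 40 + 27 = 67
  Event 2 (restock 29): 67 + 29 = 96
  Event 3 (sale 6): sell min(6,96)=6. stock: 96 - 6 = 90. total_sold = 6
  Event 4 (sale 17): sell min(17,90)=17. stock: 90 - 17 = 73. total_sold = 23
  Event 5 (adjust +4): 73 + 4 = 77
  Event 6 (adjust -4): 77 + -4 = 73
  Event 7 (sale 12): sell min(12,73)=12. stock: 73 - 12 = 61. total_sold = 35
  Event 8 (restock 14): 61 + 14 = 75
  Event 9 (sale 22): sell min(22,75)=22. stock: 75 - 22 = 53. total_sold = 57
  Event 10 (sale 20): sell min(20,53)=20. stock: 53 - 20 = 33. total_sold = 77
Final: stock = 33, total_sold = 77

Answer: 77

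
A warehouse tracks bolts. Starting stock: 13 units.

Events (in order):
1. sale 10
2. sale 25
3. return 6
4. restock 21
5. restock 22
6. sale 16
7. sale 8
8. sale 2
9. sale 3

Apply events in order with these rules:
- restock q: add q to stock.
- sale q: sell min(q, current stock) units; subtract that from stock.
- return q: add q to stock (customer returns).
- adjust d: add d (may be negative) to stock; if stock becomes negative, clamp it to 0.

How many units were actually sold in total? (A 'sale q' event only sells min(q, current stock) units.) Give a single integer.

Processing events:
Start: stock = 13
  Event 1 (sale 10): sell min(10,13)=10. stock: 13 - 10 = 3. total_sold = 10
  Event 2 (sale 25): sell min(25,3)=3. stock: 3 - 3 = 0. total_sold = 13
  Event 3 (return 6): 0 + 6 = 6
  Event 4 (restock 21): 6 + 21 = 27
  Event 5 (restock 22): 27 + 22 = 49
  Event 6 (sale 16): sell min(16,49)=16. stock: 49 - 16 = 33. total_sold = 29
  Event 7 (sale 8): sell min(8,33)=8. stock: 33 - 8 = 25. total_sold = 37
  Event 8 (sale 2): sell min(2,25)=2. stock: 25 - 2 = 23. total_sold = 39
  Event 9 (sale 3): sell min(3,23)=3. stock: 23 - 3 = 20. total_sold = 42
Final: stock = 20, total_sold = 42

Answer: 42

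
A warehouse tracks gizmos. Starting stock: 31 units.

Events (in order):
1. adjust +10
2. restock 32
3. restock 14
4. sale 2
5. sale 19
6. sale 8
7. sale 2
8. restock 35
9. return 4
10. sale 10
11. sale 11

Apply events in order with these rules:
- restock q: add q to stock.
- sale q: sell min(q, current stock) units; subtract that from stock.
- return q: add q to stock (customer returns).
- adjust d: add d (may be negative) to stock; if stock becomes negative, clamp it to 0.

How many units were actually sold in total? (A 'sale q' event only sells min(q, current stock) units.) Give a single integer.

Processing events:
Start: stock = 31
  Event 1 (adjust +10): 31 + 10 = 41
  Event 2 (restock 32): 41 + 32 = 73
  Event 3 (restock 14): 73 + 14 = 87
  Event 4 (sale 2): sell min(2,87)=2. stock: 87 - 2 = 85. total_sold = 2
  Event 5 (sale 19): sell min(19,85)=19. stock: 85 - 19 = 66. total_sold = 21
  Event 6 (sale 8): sell min(8,66)=8. stock: 66 - 8 = 58. total_sold = 29
  Event 7 (sale 2): sell min(2,58)=2. stock: 58 - 2 = 56. total_sold = 31
  Event 8 (restock 35): 56 + 35 = 91
  Event 9 (return 4): 91 + 4 = 95
  Event 10 (sale 10): sell min(10,95)=10. stock: 95 - 10 = 85. total_sold = 41
  Event 11 (sale 11): sell min(11,85)=11. stock: 85 - 11 = 74. total_sold = 52
Final: stock = 74, total_sold = 52

Answer: 52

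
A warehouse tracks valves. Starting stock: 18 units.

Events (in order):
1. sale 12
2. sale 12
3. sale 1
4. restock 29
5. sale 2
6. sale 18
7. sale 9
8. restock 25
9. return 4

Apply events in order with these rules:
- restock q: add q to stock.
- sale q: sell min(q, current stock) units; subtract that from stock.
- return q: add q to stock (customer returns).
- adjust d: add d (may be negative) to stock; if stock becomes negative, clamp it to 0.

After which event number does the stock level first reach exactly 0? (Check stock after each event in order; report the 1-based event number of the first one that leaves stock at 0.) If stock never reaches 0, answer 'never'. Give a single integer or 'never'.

Answer: 2

Derivation:
Processing events:
Start: stock = 18
  Event 1 (sale 12): sell min(12,18)=12. stock: 18 - 12 = 6. total_sold = 12
  Event 2 (sale 12): sell min(12,6)=6. stock: 6 - 6 = 0. total_sold = 18
  Event 3 (sale 1): sell min(1,0)=0. stock: 0 - 0 = 0. total_sold = 18
  Event 4 (restock 29): 0 + 29 = 29
  Event 5 (sale 2): sell min(2,29)=2. stock: 29 - 2 = 27. total_sold = 20
  Event 6 (sale 18): sell min(18,27)=18. stock: 27 - 18 = 9. total_sold = 38
  Event 7 (sale 9): sell min(9,9)=9. stock: 9 - 9 = 0. total_sold = 47
  Event 8 (restock 25): 0 + 25 = 25
  Event 9 (return 4): 25 + 4 = 29
Final: stock = 29, total_sold = 47

First zero at event 2.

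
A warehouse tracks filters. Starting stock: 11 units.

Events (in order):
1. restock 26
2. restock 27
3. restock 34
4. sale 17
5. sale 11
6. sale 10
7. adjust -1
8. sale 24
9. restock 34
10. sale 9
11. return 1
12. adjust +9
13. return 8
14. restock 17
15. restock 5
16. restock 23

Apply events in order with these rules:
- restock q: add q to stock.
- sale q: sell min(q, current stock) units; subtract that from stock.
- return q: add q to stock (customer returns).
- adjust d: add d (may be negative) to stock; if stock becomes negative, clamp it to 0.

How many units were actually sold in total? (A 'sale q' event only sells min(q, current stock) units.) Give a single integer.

Answer: 71

Derivation:
Processing events:
Start: stock = 11
  Event 1 (restock 26): 11 + 26 = 37
  Event 2 (restock 27): 37 + 27 = 64
  Event 3 (restock 34): 64 + 34 = 98
  Event 4 (sale 17): sell min(17,98)=17. stock: 98 - 17 = 81. total_sold = 17
  Event 5 (sale 11): sell min(11,81)=11. stock: 81 - 11 = 70. total_sold = 28
  Event 6 (sale 10): sell min(10,70)=10. stock: 70 - 10 = 60. total_sold = 38
  Event 7 (adjust -1): 60 + -1 = 59
  Event 8 (sale 24): sell min(24,59)=24. stock: 59 - 24 = 35. total_sold = 62
  Event 9 (restock 34): 35 + 34 = 69
  Event 10 (sale 9): sell min(9,69)=9. stock: 69 - 9 = 60. total_sold = 71
  Event 11 (return 1): 60 + 1 = 61
  Event 12 (adjust +9): 61 + 9 = 70
  Event 13 (return 8): 70 + 8 = 78
  Event 14 (restock 17): 78 + 17 = 95
  Event 15 (restock 5): 95 + 5 = 100
  Event 16 (restock 23): 100 + 23 = 123
Final: stock = 123, total_sold = 71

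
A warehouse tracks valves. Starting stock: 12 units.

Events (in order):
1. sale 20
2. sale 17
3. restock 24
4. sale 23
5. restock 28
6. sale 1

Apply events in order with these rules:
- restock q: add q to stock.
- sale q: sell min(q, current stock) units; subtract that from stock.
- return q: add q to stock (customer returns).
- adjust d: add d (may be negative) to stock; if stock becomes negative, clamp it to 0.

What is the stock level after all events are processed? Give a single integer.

Answer: 28

Derivation:
Processing events:
Start: stock = 12
  Event 1 (sale 20): sell min(20,12)=12. stock: 12 - 12 = 0. total_sold = 12
  Event 2 (sale 17): sell min(17,0)=0. stock: 0 - 0 = 0. total_sold = 12
  Event 3 (restock 24): 0 + 24 = 24
  Event 4 (sale 23): sell min(23,24)=23. stock: 24 - 23 = 1. total_sold = 35
  Event 5 (restock 28): 1 + 28 = 29
  Event 6 (sale 1): sell min(1,29)=1. stock: 29 - 1 = 28. total_sold = 36
Final: stock = 28, total_sold = 36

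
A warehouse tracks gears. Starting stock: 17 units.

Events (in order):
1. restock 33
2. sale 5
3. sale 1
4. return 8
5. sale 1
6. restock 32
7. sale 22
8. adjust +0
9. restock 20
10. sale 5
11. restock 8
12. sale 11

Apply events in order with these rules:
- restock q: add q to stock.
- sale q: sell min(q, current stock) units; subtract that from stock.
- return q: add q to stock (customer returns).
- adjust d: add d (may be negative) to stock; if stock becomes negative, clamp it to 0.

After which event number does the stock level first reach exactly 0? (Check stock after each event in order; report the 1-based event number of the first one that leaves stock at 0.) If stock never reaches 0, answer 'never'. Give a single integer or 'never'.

Answer: never

Derivation:
Processing events:
Start: stock = 17
  Event 1 (restock 33): 17 + 33 = 50
  Event 2 (sale 5): sell min(5,50)=5. stock: 50 - 5 = 45. total_sold = 5
  Event 3 (sale 1): sell min(1,45)=1. stock: 45 - 1 = 44. total_sold = 6
  Event 4 (return 8): 44 + 8 = 52
  Event 5 (sale 1): sell min(1,52)=1. stock: 52 - 1 = 51. total_sold = 7
  Event 6 (restock 32): 51 + 32 = 83
  Event 7 (sale 22): sell min(22,83)=22. stock: 83 - 22 = 61. total_sold = 29
  Event 8 (adjust +0): 61 + 0 = 61
  Event 9 (restock 20): 61 + 20 = 81
  Event 10 (sale 5): sell min(5,81)=5. stock: 81 - 5 = 76. total_sold = 34
  Event 11 (restock 8): 76 + 8 = 84
  Event 12 (sale 11): sell min(11,84)=11. stock: 84 - 11 = 73. total_sold = 45
Final: stock = 73, total_sold = 45

Stock never reaches 0.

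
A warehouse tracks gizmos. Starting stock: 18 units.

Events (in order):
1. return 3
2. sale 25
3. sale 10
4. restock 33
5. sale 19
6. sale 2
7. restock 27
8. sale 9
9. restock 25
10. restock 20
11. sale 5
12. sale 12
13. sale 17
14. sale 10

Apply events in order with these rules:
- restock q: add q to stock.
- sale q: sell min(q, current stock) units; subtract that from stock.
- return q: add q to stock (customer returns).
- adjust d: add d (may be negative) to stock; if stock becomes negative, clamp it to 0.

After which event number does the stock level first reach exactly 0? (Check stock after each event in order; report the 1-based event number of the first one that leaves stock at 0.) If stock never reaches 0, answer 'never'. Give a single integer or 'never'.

Answer: 2

Derivation:
Processing events:
Start: stock = 18
  Event 1 (return 3): 18 + 3 = 21
  Event 2 (sale 25): sell min(25,21)=21. stock: 21 - 21 = 0. total_sold = 21
  Event 3 (sale 10): sell min(10,0)=0. stock: 0 - 0 = 0. total_sold = 21
  Event 4 (restock 33): 0 + 33 = 33
  Event 5 (sale 19): sell min(19,33)=19. stock: 33 - 19 = 14. total_sold = 40
  Event 6 (sale 2): sell min(2,14)=2. stock: 14 - 2 = 12. total_sold = 42
  Event 7 (restock 27): 12 + 27 = 39
  Event 8 (sale 9): sell min(9,39)=9. stock: 39 - 9 = 30. total_sold = 51
  Event 9 (restock 25): 30 + 25 = 55
  Event 10 (restock 20): 55 + 20 = 75
  Event 11 (sale 5): sell min(5,75)=5. stock: 75 - 5 = 70. total_sold = 56
  Event 12 (sale 12): sell min(12,70)=12. stock: 70 - 12 = 58. total_sold = 68
  Event 13 (sale 17): sell min(17,58)=17. stock: 58 - 17 = 41. total_sold = 85
  Event 14 (sale 10): sell min(10,41)=10. stock: 41 - 10 = 31. total_sold = 95
Final: stock = 31, total_sold = 95

First zero at event 2.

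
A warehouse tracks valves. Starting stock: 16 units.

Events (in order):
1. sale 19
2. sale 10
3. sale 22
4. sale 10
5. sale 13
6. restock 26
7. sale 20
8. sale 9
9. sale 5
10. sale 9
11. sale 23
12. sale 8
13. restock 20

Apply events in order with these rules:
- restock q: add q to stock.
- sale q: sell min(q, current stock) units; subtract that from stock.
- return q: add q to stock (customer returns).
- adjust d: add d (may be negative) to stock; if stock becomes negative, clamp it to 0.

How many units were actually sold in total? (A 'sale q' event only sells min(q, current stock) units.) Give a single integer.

Processing events:
Start: stock = 16
  Event 1 (sale 19): sell min(19,16)=16. stock: 16 - 16 = 0. total_sold = 16
  Event 2 (sale 10): sell min(10,0)=0. stock: 0 - 0 = 0. total_sold = 16
  Event 3 (sale 22): sell min(22,0)=0. stock: 0 - 0 = 0. total_sold = 16
  Event 4 (sale 10): sell min(10,0)=0. stock: 0 - 0 = 0. total_sold = 16
  Event 5 (sale 13): sell min(13,0)=0. stock: 0 - 0 = 0. total_sold = 16
  Event 6 (restock 26): 0 + 26 = 26
  Event 7 (sale 20): sell min(20,26)=20. stock: 26 - 20 = 6. total_sold = 36
  Event 8 (sale 9): sell min(9,6)=6. stock: 6 - 6 = 0. total_sold = 42
  Event 9 (sale 5): sell min(5,0)=0. stock: 0 - 0 = 0. total_sold = 42
  Event 10 (sale 9): sell min(9,0)=0. stock: 0 - 0 = 0. total_sold = 42
  Event 11 (sale 23): sell min(23,0)=0. stock: 0 - 0 = 0. total_sold = 42
  Event 12 (sale 8): sell min(8,0)=0. stock: 0 - 0 = 0. total_sold = 42
  Event 13 (restock 20): 0 + 20 = 20
Final: stock = 20, total_sold = 42

Answer: 42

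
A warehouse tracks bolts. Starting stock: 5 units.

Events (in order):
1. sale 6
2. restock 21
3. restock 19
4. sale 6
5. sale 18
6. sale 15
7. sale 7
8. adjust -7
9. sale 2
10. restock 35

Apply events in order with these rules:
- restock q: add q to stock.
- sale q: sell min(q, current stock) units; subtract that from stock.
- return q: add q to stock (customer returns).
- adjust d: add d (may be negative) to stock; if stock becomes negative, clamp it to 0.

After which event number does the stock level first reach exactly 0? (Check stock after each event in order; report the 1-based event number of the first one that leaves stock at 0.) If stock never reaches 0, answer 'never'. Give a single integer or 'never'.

Answer: 1

Derivation:
Processing events:
Start: stock = 5
  Event 1 (sale 6): sell min(6,5)=5. stock: 5 - 5 = 0. total_sold = 5
  Event 2 (restock 21): 0 + 21 = 21
  Event 3 (restock 19): 21 + 19 = 40
  Event 4 (sale 6): sell min(6,40)=6. stock: 40 - 6 = 34. total_sold = 11
  Event 5 (sale 18): sell min(18,34)=18. stock: 34 - 18 = 16. total_sold = 29
  Event 6 (sale 15): sell min(15,16)=15. stock: 16 - 15 = 1. total_sold = 44
  Event 7 (sale 7): sell min(7,1)=1. stock: 1 - 1 = 0. total_sold = 45
  Event 8 (adjust -7): 0 + -7 = 0 (clamped to 0)
  Event 9 (sale 2): sell min(2,0)=0. stock: 0 - 0 = 0. total_sold = 45
  Event 10 (restock 35): 0 + 35 = 35
Final: stock = 35, total_sold = 45

First zero at event 1.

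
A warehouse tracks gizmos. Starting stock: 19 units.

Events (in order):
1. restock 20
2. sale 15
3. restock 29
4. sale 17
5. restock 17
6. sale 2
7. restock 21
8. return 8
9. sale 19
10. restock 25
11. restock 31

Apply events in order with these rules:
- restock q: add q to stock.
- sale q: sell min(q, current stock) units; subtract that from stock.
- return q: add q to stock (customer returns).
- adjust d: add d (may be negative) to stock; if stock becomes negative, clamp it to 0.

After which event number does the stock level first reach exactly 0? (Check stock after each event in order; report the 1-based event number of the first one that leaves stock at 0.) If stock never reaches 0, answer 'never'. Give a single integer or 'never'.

Processing events:
Start: stock = 19
  Event 1 (restock 20): 19 + 20 = 39
  Event 2 (sale 15): sell min(15,39)=15. stock: 39 - 15 = 24. total_sold = 15
  Event 3 (restock 29): 24 + 29 = 53
  Event 4 (sale 17): sell min(17,53)=17. stock: 53 - 17 = 36. total_sold = 32
  Event 5 (restock 17): 36 + 17 = 53
  Event 6 (sale 2): sell min(2,53)=2. stock: 53 - 2 = 51. total_sold = 34
  Event 7 (restock 21): 51 + 21 = 72
  Event 8 (return 8): 72 + 8 = 80
  Event 9 (sale 19): sell min(19,80)=19. stock: 80 - 19 = 61. total_sold = 53
  Event 10 (restock 25): 61 + 25 = 86
  Event 11 (restock 31): 86 + 31 = 117
Final: stock = 117, total_sold = 53

Stock never reaches 0.

Answer: never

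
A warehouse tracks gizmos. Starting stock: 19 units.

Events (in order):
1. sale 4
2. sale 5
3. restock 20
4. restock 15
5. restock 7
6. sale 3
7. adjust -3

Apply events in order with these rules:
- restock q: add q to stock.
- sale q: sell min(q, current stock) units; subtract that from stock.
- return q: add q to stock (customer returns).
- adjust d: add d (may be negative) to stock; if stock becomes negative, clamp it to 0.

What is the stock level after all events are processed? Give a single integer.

Answer: 46

Derivation:
Processing events:
Start: stock = 19
  Event 1 (sale 4): sell min(4,19)=4. stock: 19 - 4 = 15. total_sold = 4
  Event 2 (sale 5): sell min(5,15)=5. stock: 15 - 5 = 10. total_sold = 9
  Event 3 (restock 20): 10 + 20 = 30
  Event 4 (restock 15): 30 + 15 = 45
  Event 5 (restock 7): 45 + 7 = 52
  Event 6 (sale 3): sell min(3,52)=3. stock: 52 - 3 = 49. total_sold = 12
  Event 7 (adjust -3): 49 + -3 = 46
Final: stock = 46, total_sold = 12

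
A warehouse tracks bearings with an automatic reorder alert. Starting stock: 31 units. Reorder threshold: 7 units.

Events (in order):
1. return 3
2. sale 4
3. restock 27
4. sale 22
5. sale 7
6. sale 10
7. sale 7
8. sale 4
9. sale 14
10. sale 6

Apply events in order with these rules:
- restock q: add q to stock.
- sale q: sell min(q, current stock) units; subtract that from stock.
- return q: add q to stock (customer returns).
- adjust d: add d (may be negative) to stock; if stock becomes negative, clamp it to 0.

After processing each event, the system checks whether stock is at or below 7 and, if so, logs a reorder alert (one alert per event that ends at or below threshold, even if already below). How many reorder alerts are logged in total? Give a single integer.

Processing events:
Start: stock = 31
  Event 1 (return 3): 31 + 3 = 34
  Event 2 (sale 4): sell min(4,34)=4. stock: 34 - 4 = 30. total_sold = 4
  Event 3 (restock 27): 30 + 27 = 57
  Event 4 (sale 22): sell min(22,57)=22. stock: 57 - 22 = 35. total_sold = 26
  Event 5 (sale 7): sell min(7,35)=7. stock: 35 - 7 = 28. total_sold = 33
  Event 6 (sale 10): sell min(10,28)=10. stock: 28 - 10 = 18. total_sold = 43
  Event 7 (sale 7): sell min(7,18)=7. stock: 18 - 7 = 11. total_sold = 50
  Event 8 (sale 4): sell min(4,11)=4. stock: 11 - 4 = 7. total_sold = 54
  Event 9 (sale 14): sell min(14,7)=7. stock: 7 - 7 = 0. total_sold = 61
  Event 10 (sale 6): sell min(6,0)=0. stock: 0 - 0 = 0. total_sold = 61
Final: stock = 0, total_sold = 61

Checking against threshold 7:
  After event 1: stock=34 > 7
  After event 2: stock=30 > 7
  After event 3: stock=57 > 7
  After event 4: stock=35 > 7
  After event 5: stock=28 > 7
  After event 6: stock=18 > 7
  After event 7: stock=11 > 7
  After event 8: stock=7 <= 7 -> ALERT
  After event 9: stock=0 <= 7 -> ALERT
  After event 10: stock=0 <= 7 -> ALERT
Alert events: [8, 9, 10]. Count = 3

Answer: 3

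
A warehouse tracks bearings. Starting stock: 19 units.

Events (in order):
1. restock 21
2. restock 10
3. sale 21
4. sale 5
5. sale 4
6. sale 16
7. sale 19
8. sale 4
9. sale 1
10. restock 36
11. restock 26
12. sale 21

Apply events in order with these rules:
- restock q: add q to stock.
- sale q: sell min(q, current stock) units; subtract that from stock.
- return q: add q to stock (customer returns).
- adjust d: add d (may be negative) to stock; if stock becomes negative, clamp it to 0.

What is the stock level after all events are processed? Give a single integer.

Processing events:
Start: stock = 19
  Event 1 (restock 21): 19 + 21 = 40
  Event 2 (restock 10): 40 + 10 = 50
  Event 3 (sale 21): sell min(21,50)=21. stock: 50 - 21 = 29. total_sold = 21
  Event 4 (sale 5): sell min(5,29)=5. stock: 29 - 5 = 24. total_sold = 26
  Event 5 (sale 4): sell min(4,24)=4. stock: 24 - 4 = 20. total_sold = 30
  Event 6 (sale 16): sell min(16,20)=16. stock: 20 - 16 = 4. total_sold = 46
  Event 7 (sale 19): sell min(19,4)=4. stock: 4 - 4 = 0. total_sold = 50
  Event 8 (sale 4): sell min(4,0)=0. stock: 0 - 0 = 0. total_sold = 50
  Event 9 (sale 1): sell min(1,0)=0. stock: 0 - 0 = 0. total_sold = 50
  Event 10 (restock 36): 0 + 36 = 36
  Event 11 (restock 26): 36 + 26 = 62
  Event 12 (sale 21): sell min(21,62)=21. stock: 62 - 21 = 41. total_sold = 71
Final: stock = 41, total_sold = 71

Answer: 41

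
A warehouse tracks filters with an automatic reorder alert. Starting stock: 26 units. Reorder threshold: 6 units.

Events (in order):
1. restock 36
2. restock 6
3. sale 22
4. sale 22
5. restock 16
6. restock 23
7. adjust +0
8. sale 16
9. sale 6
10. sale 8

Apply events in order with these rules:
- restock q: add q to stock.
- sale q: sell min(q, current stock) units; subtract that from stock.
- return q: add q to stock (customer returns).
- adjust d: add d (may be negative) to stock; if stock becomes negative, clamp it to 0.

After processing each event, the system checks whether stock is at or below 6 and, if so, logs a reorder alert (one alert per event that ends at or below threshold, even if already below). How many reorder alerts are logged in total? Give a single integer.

Answer: 0

Derivation:
Processing events:
Start: stock = 26
  Event 1 (restock 36): 26 + 36 = 62
  Event 2 (restock 6): 62 + 6 = 68
  Event 3 (sale 22): sell min(22,68)=22. stock: 68 - 22 = 46. total_sold = 22
  Event 4 (sale 22): sell min(22,46)=22. stock: 46 - 22 = 24. total_sold = 44
  Event 5 (restock 16): 24 + 16 = 40
  Event 6 (restock 23): 40 + 23 = 63
  Event 7 (adjust +0): 63 + 0 = 63
  Event 8 (sale 16): sell min(16,63)=16. stock: 63 - 16 = 47. total_sold = 60
  Event 9 (sale 6): sell min(6,47)=6. stock: 47 - 6 = 41. total_sold = 66
  Event 10 (sale 8): sell min(8,41)=8. stock: 41 - 8 = 33. total_sold = 74
Final: stock = 33, total_sold = 74

Checking against threshold 6:
  After event 1: stock=62 > 6
  After event 2: stock=68 > 6
  After event 3: stock=46 > 6
  After event 4: stock=24 > 6
  After event 5: stock=40 > 6
  After event 6: stock=63 > 6
  After event 7: stock=63 > 6
  After event 8: stock=47 > 6
  After event 9: stock=41 > 6
  After event 10: stock=33 > 6
Alert events: []. Count = 0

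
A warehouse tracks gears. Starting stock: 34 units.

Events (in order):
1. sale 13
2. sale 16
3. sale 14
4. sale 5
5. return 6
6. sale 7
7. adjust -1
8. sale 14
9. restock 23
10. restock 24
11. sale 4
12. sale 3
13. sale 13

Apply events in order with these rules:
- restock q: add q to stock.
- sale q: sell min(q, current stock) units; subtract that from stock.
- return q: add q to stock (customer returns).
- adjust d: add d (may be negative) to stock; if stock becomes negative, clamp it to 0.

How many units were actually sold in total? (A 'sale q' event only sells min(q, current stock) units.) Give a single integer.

Processing events:
Start: stock = 34
  Event 1 (sale 13): sell min(13,34)=13. stock: 34 - 13 = 21. total_sold = 13
  Event 2 (sale 16): sell min(16,21)=16. stock: 21 - 16 = 5. total_sold = 29
  Event 3 (sale 14): sell min(14,5)=5. stock: 5 - 5 = 0. total_sold = 34
  Event 4 (sale 5): sell min(5,0)=0. stock: 0 - 0 = 0. total_sold = 34
  Event 5 (return 6): 0 + 6 = 6
  Event 6 (sale 7): sell min(7,6)=6. stock: 6 - 6 = 0. total_sold = 40
  Event 7 (adjust -1): 0 + -1 = 0 (clamped to 0)
  Event 8 (sale 14): sell min(14,0)=0. stock: 0 - 0 = 0. total_sold = 40
  Event 9 (restock 23): 0 + 23 = 23
  Event 10 (restock 24): 23 + 24 = 47
  Event 11 (sale 4): sell min(4,47)=4. stock: 47 - 4 = 43. total_sold = 44
  Event 12 (sale 3): sell min(3,43)=3. stock: 43 - 3 = 40. total_sold = 47
  Event 13 (sale 13): sell min(13,40)=13. stock: 40 - 13 = 27. total_sold = 60
Final: stock = 27, total_sold = 60

Answer: 60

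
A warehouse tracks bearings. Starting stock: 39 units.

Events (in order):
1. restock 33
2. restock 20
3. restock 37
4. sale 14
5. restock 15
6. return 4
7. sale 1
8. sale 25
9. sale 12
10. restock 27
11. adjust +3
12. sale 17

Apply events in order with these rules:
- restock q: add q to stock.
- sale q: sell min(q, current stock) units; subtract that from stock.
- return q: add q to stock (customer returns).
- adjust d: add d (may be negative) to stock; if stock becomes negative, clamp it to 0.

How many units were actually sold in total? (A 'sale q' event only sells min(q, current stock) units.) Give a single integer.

Processing events:
Start: stock = 39
  Event 1 (restock 33): 39 + 33 = 72
  Event 2 (restock 20): 72 + 20 = 92
  Event 3 (restock 37): 92 + 37 = 129
  Event 4 (sale 14): sell min(14,129)=14. stock: 129 - 14 = 115. total_sold = 14
  Event 5 (restock 15): 115 + 15 = 130
  Event 6 (return 4): 130 + 4 = 134
  Event 7 (sale 1): sell min(1,134)=1. stock: 134 - 1 = 133. total_sold = 15
  Event 8 (sale 25): sell min(25,133)=25. stock: 133 - 25 = 108. total_sold = 40
  Event 9 (sale 12): sell min(12,108)=12. stock: 108 - 12 = 96. total_sold = 52
  Event 10 (restock 27): 96 + 27 = 123
  Event 11 (adjust +3): 123 + 3 = 126
  Event 12 (sale 17): sell min(17,126)=17. stock: 126 - 17 = 109. total_sold = 69
Final: stock = 109, total_sold = 69

Answer: 69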